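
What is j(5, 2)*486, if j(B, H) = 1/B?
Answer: 486/5 ≈ 97.200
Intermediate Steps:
j(5, 2)*486 = 486/5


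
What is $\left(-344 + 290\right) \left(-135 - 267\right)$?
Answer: $21708$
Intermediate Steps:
$\left(-344 + 290\right) \left(-135 - 267\right) = \left(-54\right) \left(-402\right) = 21708$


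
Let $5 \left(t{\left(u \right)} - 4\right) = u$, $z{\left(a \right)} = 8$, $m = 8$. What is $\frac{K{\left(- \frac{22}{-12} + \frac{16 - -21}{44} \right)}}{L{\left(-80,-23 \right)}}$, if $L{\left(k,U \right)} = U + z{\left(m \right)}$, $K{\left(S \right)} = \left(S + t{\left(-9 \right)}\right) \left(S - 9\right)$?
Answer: $\frac{537239}{261360} \approx 2.0555$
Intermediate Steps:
$t{\left(u \right)} = 4 + \frac{u}{5}$
$K{\left(S \right)} = \left(-9 + S\right) \left(\frac{11}{5} + S\right)$ ($K{\left(S \right)} = \left(S + \left(4 + \frac{1}{5} \left(-9\right)\right)\right) \left(S - 9\right) = \left(S + \left(4 - \frac{9}{5}\right)\right) \left(-9 + S\right) = \left(S + \frac{11}{5}\right) \left(-9 + S\right) = \left(\frac{11}{5} + S\right) \left(-9 + S\right) = \left(-9 + S\right) \left(\frac{11}{5} + S\right)$)
$L{\left(k,U \right)} = 8 + U$ ($L{\left(k,U \right)} = U + 8 = 8 + U$)
$\frac{K{\left(- \frac{22}{-12} + \frac{16 - -21}{44} \right)}}{L{\left(-80,-23 \right)}} = \frac{- \frac{99}{5} + \left(- \frac{22}{-12} + \frac{16 - -21}{44}\right)^{2} - \frac{34 \left(- \frac{22}{-12} + \frac{16 - -21}{44}\right)}{5}}{8 - 23} = \frac{- \frac{99}{5} + \left(\left(-22\right) \left(- \frac{1}{12}\right) + \left(16 + 21\right) \frac{1}{44}\right)^{2} - \frac{34 \left(\left(-22\right) \left(- \frac{1}{12}\right) + \left(16 + 21\right) \frac{1}{44}\right)}{5}}{-15} = \left(- \frac{99}{5} + \left(\frac{11}{6} + 37 \cdot \frac{1}{44}\right)^{2} - \frac{34 \left(\frac{11}{6} + 37 \cdot \frac{1}{44}\right)}{5}\right) \left(- \frac{1}{15}\right) = \left(- \frac{99}{5} + \left(\frac{11}{6} + \frac{37}{44}\right)^{2} - \frac{34 \left(\frac{11}{6} + \frac{37}{44}\right)}{5}\right) \left(- \frac{1}{15}\right) = \left(- \frac{99}{5} + \left(\frac{353}{132}\right)^{2} - \frac{6001}{330}\right) \left(- \frac{1}{15}\right) = \left(- \frac{99}{5} + \frac{124609}{17424} - \frac{6001}{330}\right) \left(- \frac{1}{15}\right) = \left(- \frac{537239}{17424}\right) \left(- \frac{1}{15}\right) = \frac{537239}{261360}$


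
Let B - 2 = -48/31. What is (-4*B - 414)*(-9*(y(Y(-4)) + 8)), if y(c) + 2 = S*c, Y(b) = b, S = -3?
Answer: 2088180/31 ≈ 67361.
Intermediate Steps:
y(c) = -2 - 3*c
B = 14/31 (B = 2 - 48/31 = 14/31 ≈ 0.45161)
(-4*B - 414)*(-9*(y(Y(-4)) + 8)) = (-4*14/31 - 414)*(-9*((-2 - 3*(-4)) + 8)) = (-56/31 - 414)*(-9*((-2 + 12) + 8)) = -(-116010)*(10 + 8)/31 = -(-116010)*18/31 = -12890/31*(-162) = 2088180/31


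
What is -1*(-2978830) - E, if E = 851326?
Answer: 2127504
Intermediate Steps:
-1*(-2978830) - E = -1*(-2978830) - 1*851326 = 2978830 - 851326 = 2127504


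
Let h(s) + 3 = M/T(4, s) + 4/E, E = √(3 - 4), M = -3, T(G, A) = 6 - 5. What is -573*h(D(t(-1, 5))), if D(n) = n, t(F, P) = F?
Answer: 3438 + 2292*I ≈ 3438.0 + 2292.0*I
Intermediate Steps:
T(G, A) = 1
E = I (E = √(-1) = I ≈ 1.0*I)
h(s) = -6 - 4*I (h(s) = -3 + (-3/1 + 4/I) = -3 + (-3*1 + 4*(-I)) = -3 + (-3 - 4*I) = -6 - 4*I)
-573*h(D(t(-1, 5))) = -573*(-6 - 4*I) = 3438 + 2292*I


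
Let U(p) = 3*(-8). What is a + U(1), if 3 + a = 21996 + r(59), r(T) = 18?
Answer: 21987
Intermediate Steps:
U(p) = -24
a = 22011 (a = -3 + (21996 + 18) = -3 + 22014 = 22011)
a + U(1) = 22011 - 24 = 21987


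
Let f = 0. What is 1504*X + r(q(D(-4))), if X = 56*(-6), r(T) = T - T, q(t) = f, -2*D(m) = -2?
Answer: -505344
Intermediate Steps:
D(m) = 1 (D(m) = -½*(-2) = 1)
q(t) = 0
r(T) = 0
X = -336
1504*X + r(q(D(-4))) = 1504*(-336) + 0 = -505344 + 0 = -505344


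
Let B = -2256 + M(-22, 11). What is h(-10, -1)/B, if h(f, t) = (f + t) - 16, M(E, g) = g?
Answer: 27/2245 ≈ 0.012027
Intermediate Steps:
h(f, t) = -16 + f + t
B = -2245 (B = -2256 + 11 = -2245)
h(-10, -1)/B = (-16 - 10 - 1)/(-2245) = -27*(-1/2245) = 27/2245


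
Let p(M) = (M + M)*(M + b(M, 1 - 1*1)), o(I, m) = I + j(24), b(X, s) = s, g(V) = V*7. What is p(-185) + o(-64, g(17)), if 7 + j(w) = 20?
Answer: 68399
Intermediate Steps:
g(V) = 7*V
j(w) = 13 (j(w) = -7 + 20 = 13)
o(I, m) = 13 + I (o(I, m) = I + 13 = 13 + I)
p(M) = 2*M² (p(M) = (M + M)*(M + (1 - 1*1)) = (2*M)*(M + (1 - 1)) = (2*M)*(M + 0) = (2*M)*M = 2*M²)
p(-185) + o(-64, g(17)) = 2*(-185)² + (13 - 64) = 2*34225 - 51 = 68450 - 51 = 68399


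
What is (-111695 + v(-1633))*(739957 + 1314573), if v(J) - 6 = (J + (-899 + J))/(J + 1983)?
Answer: -229492850077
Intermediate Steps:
v(J) = 6 + (-899 + 2*J)/(1983 + J) (v(J) = 6 + (J + (-899 + J))/(J + 1983) = 6 + (-899 + 2*J)/(1983 + J))
(-111695 + v(-1633))*(739957 + 1314573) = (-111695 + (10999 + 8*(-1633))/(1983 - 1633))*(739957 + 1314573) = (-111695 + (10999 - 13064)/350)*2054530 = (-111695 + (1/350)*(-2065))*2054530 = (-111695 - 59/10)*2054530 = -1117009/10*2054530 = -229492850077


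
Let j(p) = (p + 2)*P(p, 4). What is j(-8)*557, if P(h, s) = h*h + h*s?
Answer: -106944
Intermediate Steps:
P(h, s) = h**2 + h*s
j(p) = p*(2 + p)*(4 + p) (j(p) = (p + 2)*(p*(p + 4)) = (2 + p)*(p*(4 + p)) = p*(2 + p)*(4 + p))
j(-8)*557 = -8*(2 - 8)*(4 - 8)*557 = -8*(-6)*(-4)*557 = -192*557 = -106944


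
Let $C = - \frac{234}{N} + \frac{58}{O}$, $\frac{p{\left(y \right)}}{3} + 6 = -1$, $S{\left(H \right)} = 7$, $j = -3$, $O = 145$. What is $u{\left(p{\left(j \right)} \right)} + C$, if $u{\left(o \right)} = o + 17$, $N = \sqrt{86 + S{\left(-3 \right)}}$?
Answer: $- \frac{18}{5} - \frac{78 \sqrt{93}}{31} \approx -27.865$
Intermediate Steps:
$N = \sqrt{93}$ ($N = \sqrt{86 + 7} = \sqrt{93} \approx 9.6436$)
$p{\left(y \right)} = -21$ ($p{\left(y \right)} = -18 + 3 \left(-1\right) = -18 - 3 = -21$)
$u{\left(o \right)} = 17 + o$
$C = \frac{2}{5} - \frac{78 \sqrt{93}}{31}$ ($C = - \frac{234}{\sqrt{93}} + \frac{58}{145} = - 234 \frac{\sqrt{93}}{93} + 58 \cdot \frac{1}{145} = - \frac{78 \sqrt{93}}{31} + \frac{2}{5} = \frac{2}{5} - \frac{78 \sqrt{93}}{31} \approx -23.865$)
$u{\left(p{\left(j \right)} \right)} + C = \left(17 - 21\right) + \left(\frac{2}{5} - \frac{78 \sqrt{93}}{31}\right) = -4 + \left(\frac{2}{5} - \frac{78 \sqrt{93}}{31}\right) = - \frac{18}{5} - \frac{78 \sqrt{93}}{31}$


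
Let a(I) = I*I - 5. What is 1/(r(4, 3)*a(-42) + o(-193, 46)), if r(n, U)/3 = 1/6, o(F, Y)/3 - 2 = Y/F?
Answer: 386/341527 ≈ 0.0011302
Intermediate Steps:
o(F, Y) = 6 + 3*Y/F (o(F, Y) = 6 + 3*(Y/F) = 6 + 3*Y/F)
r(n, U) = ½ (r(n, U) = 3/6 = 3*(⅙) = ½)
a(I) = -5 + I² (a(I) = I² - 5 = -5 + I²)
1/(r(4, 3)*a(-42) + o(-193, 46)) = 1/((-5 + (-42)²)/2 + (6 + 3*46/(-193))) = 1/((-5 + 1764)/2 + (6 + 3*46*(-1/193))) = 1/((½)*1759 + (6 - 138/193)) = 1/(1759/2 + 1020/193) = 1/(341527/386) = 386/341527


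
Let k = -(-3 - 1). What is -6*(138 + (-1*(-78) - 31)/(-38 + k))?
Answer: -13935/17 ≈ -819.71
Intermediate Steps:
k = 4 (k = -1*(-4) = 4)
-6*(138 + (-1*(-78) - 31)/(-38 + k)) = -6*(138 + (-1*(-78) - 31)/(-38 + 4)) = -6*(138 + (78 - 31)/(-34)) = -6*(138 + 47*(-1/34)) = -6*(138 - 47/34) = -6*4645/34 = -13935/17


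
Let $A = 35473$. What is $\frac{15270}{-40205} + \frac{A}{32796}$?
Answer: $\frac{185079409}{263712636} \approx 0.70182$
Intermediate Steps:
$\frac{15270}{-40205} + \frac{A}{32796} = \frac{15270}{-40205} + \frac{35473}{32796} = 15270 \left(- \frac{1}{40205}\right) + 35473 \cdot \frac{1}{32796} = - \frac{3054}{8041} + \frac{35473}{32796} = \frac{185079409}{263712636}$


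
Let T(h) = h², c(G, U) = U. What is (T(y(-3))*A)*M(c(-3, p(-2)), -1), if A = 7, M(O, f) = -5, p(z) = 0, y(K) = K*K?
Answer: -2835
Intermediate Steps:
y(K) = K²
(T(y(-3))*A)*M(c(-3, p(-2)), -1) = (((-3)²)²*7)*(-5) = (9²*7)*(-5) = (81*7)*(-5) = 567*(-5) = -2835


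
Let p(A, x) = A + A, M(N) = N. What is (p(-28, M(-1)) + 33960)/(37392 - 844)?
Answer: 8476/9137 ≈ 0.92766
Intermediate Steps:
p(A, x) = 2*A
(p(-28, M(-1)) + 33960)/(37392 - 844) = (2*(-28) + 33960)/(37392 - 844) = (-56 + 33960)/36548 = 33904*(1/36548) = 8476/9137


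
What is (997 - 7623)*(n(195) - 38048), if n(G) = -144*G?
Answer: 438164128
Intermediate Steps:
(997 - 7623)*(n(195) - 38048) = (997 - 7623)*(-144*195 - 38048) = -6626*(-28080 - 38048) = -6626*(-66128) = 438164128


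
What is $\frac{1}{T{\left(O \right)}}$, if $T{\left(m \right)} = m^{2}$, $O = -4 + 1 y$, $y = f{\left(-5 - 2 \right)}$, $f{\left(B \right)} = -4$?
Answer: $\frac{1}{64} \approx 0.015625$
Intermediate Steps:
$y = -4$
$O = -8$ ($O = -4 + 1 \left(-4\right) = -4 - 4 = -8$)
$\frac{1}{T{\left(O \right)}} = \frac{1}{\left(-8\right)^{2}} = \frac{1}{64}$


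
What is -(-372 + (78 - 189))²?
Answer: -233289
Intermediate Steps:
-(-372 + (78 - 189))² = -(-372 - 111)² = -1*(-483)² = -1*233289 = -233289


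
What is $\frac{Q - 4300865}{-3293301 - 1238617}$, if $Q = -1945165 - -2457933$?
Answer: $\frac{3788097}{4531918} \approx 0.83587$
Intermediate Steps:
$Q = 512768$ ($Q = -1945165 + 2457933 = 512768$)
$\frac{Q - 4300865}{-3293301 - 1238617} = \frac{512768 - 4300865}{-3293301 - 1238617} = - \frac{3788097}{-4531918} = \left(-3788097\right) \left(- \frac{1}{4531918}\right) = \frac{3788097}{4531918}$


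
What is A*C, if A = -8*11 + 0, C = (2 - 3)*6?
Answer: 528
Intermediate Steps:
C = -6 (C = -1*6 = -6)
A = -88 (A = -88 + 0 = -88)
A*C = -88*(-6) = 528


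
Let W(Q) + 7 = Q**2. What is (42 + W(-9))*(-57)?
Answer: -6612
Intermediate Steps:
W(Q) = -7 + Q**2
(42 + W(-9))*(-57) = (42 + (-7 + (-9)**2))*(-57) = (42 + (-7 + 81))*(-57) = (42 + 74)*(-57) = 116*(-57) = -6612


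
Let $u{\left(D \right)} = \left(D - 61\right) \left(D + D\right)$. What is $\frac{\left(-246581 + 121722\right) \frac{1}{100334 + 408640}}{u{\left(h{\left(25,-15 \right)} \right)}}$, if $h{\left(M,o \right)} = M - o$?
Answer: $\frac{17837}{122153760} \approx 0.00014602$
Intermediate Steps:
$u{\left(D \right)} = 2 D \left(-61 + D\right)$ ($u{\left(D \right)} = \left(-61 + D\right) 2 D = 2 D \left(-61 + D\right)$)
$\frac{\left(-246581 + 121722\right) \frac{1}{100334 + 408640}}{u{\left(h{\left(25,-15 \right)} \right)}} = \frac{\left(-246581 + 121722\right) \frac{1}{100334 + 408640}}{2 \left(25 - -15\right) \left(-61 + \left(25 - -15\right)\right)} = \frac{\left(-124859\right) \frac{1}{508974}}{2 \left(25 + 15\right) \left(-61 + \left(25 + 15\right)\right)} = \frac{\left(-124859\right) \frac{1}{508974}}{2 \cdot 40 \left(-61 + 40\right)} = - \frac{124859}{508974 \cdot 2 \cdot 40 \left(-21\right)} = - \frac{124859}{508974 \left(-1680\right)} = \left(- \frac{124859}{508974}\right) \left(- \frac{1}{1680}\right) = \frac{17837}{122153760}$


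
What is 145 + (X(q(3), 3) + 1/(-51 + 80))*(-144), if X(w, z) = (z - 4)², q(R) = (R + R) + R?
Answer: -115/29 ≈ -3.9655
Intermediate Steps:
q(R) = 3*R (q(R) = 2*R + R = 3*R)
X(w, z) = (-4 + z)²
145 + (X(q(3), 3) + 1/(-51 + 80))*(-144) = 145 + ((-4 + 3)² + 1/(-51 + 80))*(-144) = 145 + ((-1)² + 1/29)*(-144) = 145 + (1 + 1/29)*(-144) = 145 + (30/29)*(-144) = 145 - 4320/29 = -115/29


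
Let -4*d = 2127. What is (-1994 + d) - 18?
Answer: -10175/4 ≈ -2543.8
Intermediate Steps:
d = -2127/4 (d = -¼*2127 = -2127/4 ≈ -531.75)
(-1994 + d) - 18 = (-1994 - 2127/4) - 18 = -10103/4 - 18 = -10175/4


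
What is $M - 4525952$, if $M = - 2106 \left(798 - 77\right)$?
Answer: $-6044378$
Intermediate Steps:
$M = -1518426$ ($M = \left(-2106\right) 721 = -1518426$)
$M - 4525952 = -1518426 - 4525952 = -6044378$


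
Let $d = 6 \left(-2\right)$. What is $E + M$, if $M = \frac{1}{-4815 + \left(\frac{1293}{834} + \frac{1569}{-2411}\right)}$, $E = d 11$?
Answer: $- \frac{425923659310}{3226689311} \approx -132.0$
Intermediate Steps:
$d = -12$
$E = -132$ ($E = \left(-12\right) 11 = -132$)
$M = - \frac{670258}{3226689311}$ ($M = \frac{1}{-4815 + \left(1293 \cdot \frac{1}{834} + 1569 \left(- \frac{1}{2411}\right)\right)} = \frac{1}{-4815 + \left(\frac{431}{278} - \frac{1569}{2411}\right)} = \frac{1}{-4815 + \frac{602959}{670258}} = \frac{1}{- \frac{3226689311}{670258}} = - \frac{670258}{3226689311} \approx -0.00020772$)
$E + M = -132 - \frac{670258}{3226689311} = - \frac{425923659310}{3226689311}$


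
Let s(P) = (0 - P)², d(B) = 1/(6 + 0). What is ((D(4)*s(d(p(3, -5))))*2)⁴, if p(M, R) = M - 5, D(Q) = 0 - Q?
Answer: 16/6561 ≈ 0.0024387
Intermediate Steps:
D(Q) = -Q
p(M, R) = -5 + M
d(B) = ⅙ (d(B) = 1/6 = ⅙)
s(P) = P² (s(P) = (-P)² = P²)
((D(4)*s(d(p(3, -5))))*2)⁴ = (((-1*4)*(⅙)²)*2)⁴ = (-4*1/36*2)⁴ = (-⅑*2)⁴ = (-2/9)⁴ = 16/6561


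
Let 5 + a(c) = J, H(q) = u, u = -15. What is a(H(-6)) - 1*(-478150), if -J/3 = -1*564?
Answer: 479837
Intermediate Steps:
J = 1692 (J = -(-3)*564 = -3*(-564) = 1692)
H(q) = -15
a(c) = 1687 (a(c) = -5 + 1692 = 1687)
a(H(-6)) - 1*(-478150) = 1687 - 1*(-478150) = 1687 + 478150 = 479837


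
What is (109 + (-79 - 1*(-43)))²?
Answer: 5329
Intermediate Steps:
(109 + (-79 - 1*(-43)))² = (109 + (-79 + 43))² = (109 - 36)² = 73² = 5329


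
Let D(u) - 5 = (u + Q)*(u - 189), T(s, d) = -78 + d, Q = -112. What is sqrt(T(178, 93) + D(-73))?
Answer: sqrt(48490) ≈ 220.20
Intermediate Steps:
D(u) = 5 + (-189 + u)*(-112 + u) (D(u) = 5 + (u - 112)*(u - 189) = 5 + (-112 + u)*(-189 + u) = 5 + (-189 + u)*(-112 + u))
sqrt(T(178, 93) + D(-73)) = sqrt((-78 + 93) + (21173 + (-73)**2 - 301*(-73))) = sqrt(15 + (21173 + 5329 + 21973)) = sqrt(15 + 48475) = sqrt(48490)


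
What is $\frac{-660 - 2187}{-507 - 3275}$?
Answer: $\frac{2847}{3782} \approx 0.75278$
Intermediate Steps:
$\frac{-660 - 2187}{-507 - 3275} = - \frac{2847}{-3782} = \left(-2847\right) \left(- \frac{1}{3782}\right) = \frac{2847}{3782}$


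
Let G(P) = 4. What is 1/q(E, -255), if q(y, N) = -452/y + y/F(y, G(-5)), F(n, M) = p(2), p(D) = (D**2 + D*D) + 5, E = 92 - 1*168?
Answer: 247/25 ≈ 9.8800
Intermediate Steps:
E = -76 (E = 92 - 168 = -76)
p(D) = 5 + 2*D**2 (p(D) = (D**2 + D**2) + 5 = 2*D**2 + 5 = 5 + 2*D**2)
F(n, M) = 13 (F(n, M) = 5 + 2*2**2 = 5 + 2*4 = 5 + 8 = 13)
q(y, N) = -452/y + y/13
1/q(E, -255) = 1/(-452/(-76) + (1/13)*(-76)) = 1/(-452*(-1/76) - 76/13) = 1/(113/19 - 76/13) = 1/(25/247) = 247/25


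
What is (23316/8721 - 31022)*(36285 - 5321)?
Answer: -2792122407448/2907 ≈ -9.6048e+8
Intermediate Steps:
(23316/8721 - 31022)*(36285 - 5321) = (23316*(1/8721) - 31022)*30964 = (7772/2907 - 31022)*30964 = -90173182/2907*30964 = -2792122407448/2907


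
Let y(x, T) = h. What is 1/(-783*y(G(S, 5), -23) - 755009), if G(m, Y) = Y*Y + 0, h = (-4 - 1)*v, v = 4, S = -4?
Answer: -1/739349 ≈ -1.3525e-6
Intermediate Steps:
h = -20 (h = (-4 - 1)*4 = -5*4 = -20)
G(m, Y) = Y² (G(m, Y) = Y² + 0 = Y²)
y(x, T) = -20
1/(-783*y(G(S, 5), -23) - 755009) = 1/(-783*(-20) - 755009) = 1/(15660 - 755009) = 1/(-739349) = -1/739349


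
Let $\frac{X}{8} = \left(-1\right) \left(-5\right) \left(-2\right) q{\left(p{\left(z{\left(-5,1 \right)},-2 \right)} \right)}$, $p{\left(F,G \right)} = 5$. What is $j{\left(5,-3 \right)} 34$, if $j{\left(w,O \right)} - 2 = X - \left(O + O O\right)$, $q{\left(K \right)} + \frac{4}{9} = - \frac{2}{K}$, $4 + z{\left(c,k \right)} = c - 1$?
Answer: $\frac{19448}{9} \approx 2160.9$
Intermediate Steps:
$z{\left(c,k \right)} = -5 + c$ ($z{\left(c,k \right)} = -4 + \left(c - 1\right) = -4 + \left(-1 + c\right) = -5 + c$)
$q{\left(K \right)} = - \frac{4}{9} - \frac{2}{K}$
$X = \frac{608}{9}$ ($X = 8 \left(-1\right) \left(-5\right) \left(-2\right) \left(- \frac{4}{9} - \frac{2}{5}\right) = 8 \cdot 5 \left(-2\right) \left(- \frac{4}{9} - \frac{2}{5}\right) = 8 \left(- 10 \left(- \frac{4}{9} - \frac{2}{5}\right)\right) = 8 \left(\left(-10\right) \left(- \frac{38}{45}\right)\right) = 8 \cdot \frac{76}{9} = \frac{608}{9} \approx 67.556$)
$j{\left(w,O \right)} = \frac{626}{9} - O - O^{2}$ ($j{\left(w,O \right)} = 2 - \left(- \frac{608}{9} + O + O O\right) = 2 - \left(- \frac{608}{9} + O + O^{2}\right) = \frac{626}{9} - O - O^{2}$)
$j{\left(5,-3 \right)} 34 = \left(\frac{626}{9} - -3 - \left(-3\right)^{2}\right) 34 = \left(\frac{626}{9} + 3 - 9\right) 34 = \frac{572}{9} \cdot 34 = \frac{19448}{9}$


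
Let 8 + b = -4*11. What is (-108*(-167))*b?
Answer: -937872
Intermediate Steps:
b = -52 (b = -8 - 4*11 = -8 - 44 = -52)
(-108*(-167))*b = -108*(-167)*(-52) = 18036*(-52) = -937872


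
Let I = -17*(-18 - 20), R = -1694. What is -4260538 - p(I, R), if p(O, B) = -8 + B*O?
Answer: -3166206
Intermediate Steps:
I = 646 (I = -17*(-38) = 646)
-4260538 - p(I, R) = -4260538 - (-8 - 1694*646) = -4260538 - (-8 - 1094324) = -4260538 - 1*(-1094332) = -4260538 + 1094332 = -3166206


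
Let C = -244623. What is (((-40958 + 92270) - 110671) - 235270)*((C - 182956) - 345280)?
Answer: 227706674311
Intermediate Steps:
(((-40958 + 92270) - 110671) - 235270)*((C - 182956) - 345280) = (((-40958 + 92270) - 110671) - 235270)*((-244623 - 182956) - 345280) = ((51312 - 110671) - 235270)*(-427579 - 345280) = (-59359 - 235270)*(-772859) = -294629*(-772859) = 227706674311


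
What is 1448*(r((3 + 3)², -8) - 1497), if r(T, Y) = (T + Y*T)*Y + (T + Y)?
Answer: 792056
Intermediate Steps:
r(T, Y) = T + Y + Y*(T + T*Y) (r(T, Y) = (T + T*Y)*Y + (T + Y) = Y*(T + T*Y) + (T + Y) = T + Y + Y*(T + T*Y))
1448*(r((3 + 3)², -8) - 1497) = 1448*(((3 + 3)² - 8 + (3 + 3)²*(-8) + (3 + 3)²*(-8)²) - 1497) = 1448*((6² - 8 + 6²*(-8) + 6²*64) - 1497) = 1448*((36 - 8 + 36*(-8) + 36*64) - 1497) = 1448*((36 - 8 - 288 + 2304) - 1497) = 1448*(2044 - 1497) = 1448*547 = 792056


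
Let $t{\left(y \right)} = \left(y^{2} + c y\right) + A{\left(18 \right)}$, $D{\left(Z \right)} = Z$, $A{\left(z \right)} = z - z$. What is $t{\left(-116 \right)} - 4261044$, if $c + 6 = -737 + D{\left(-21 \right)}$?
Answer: $-4158964$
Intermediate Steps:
$A{\left(z \right)} = 0$
$c = -764$ ($c = -6 - 758 = -764$)
$t{\left(y \right)} = y^{2} - 764 y$ ($t{\left(y \right)} = \left(y^{2} - 764 y\right) + 0 = y^{2} - 764 y$)
$t{\left(-116 \right)} - 4261044 = - 116 \left(-764 - 116\right) - 4261044 = \left(-116\right) \left(-880\right) - 4261044 = 102080 - 4261044 = -4158964$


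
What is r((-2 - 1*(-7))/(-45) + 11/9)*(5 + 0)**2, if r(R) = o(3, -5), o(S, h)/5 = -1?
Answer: -125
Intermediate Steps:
o(S, h) = -5 (o(S, h) = 5*(-1) = -5)
r(R) = -5
r((-2 - 1*(-7))/(-45) + 11/9)*(5 + 0)**2 = -5*(5 + 0)**2 = -5*5**2 = -5*25 = -125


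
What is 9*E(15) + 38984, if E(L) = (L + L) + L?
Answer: 39389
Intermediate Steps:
E(L) = 3*L (E(L) = 2*L + L = 3*L)
9*E(15) + 38984 = 9*(3*15) + 38984 = 9*45 + 38984 = 405 + 38984 = 39389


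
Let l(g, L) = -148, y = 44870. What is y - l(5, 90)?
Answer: 45018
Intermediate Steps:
y - l(5, 90) = 44870 - 1*(-148) = 44870 + 148 = 45018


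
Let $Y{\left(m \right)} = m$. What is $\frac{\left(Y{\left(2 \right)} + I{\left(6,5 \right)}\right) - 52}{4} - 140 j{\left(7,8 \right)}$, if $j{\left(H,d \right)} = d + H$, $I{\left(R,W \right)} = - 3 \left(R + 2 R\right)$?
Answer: $-2126$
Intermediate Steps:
$I{\left(R,W \right)} = - 9 R$ ($I{\left(R,W \right)} = - 3 \cdot 3 R = - 9 R$)
$j{\left(H,d \right)} = H + d$
$\frac{\left(Y{\left(2 \right)} + I{\left(6,5 \right)}\right) - 52}{4} - 140 j{\left(7,8 \right)} = \frac{\left(2 - 54\right) - 52}{4} - 140 \left(7 + 8\right) = \left(\left(2 - 54\right) - 52\right) \frac{1}{4} - 2100 = \left(-52 - 52\right) \frac{1}{4} - 2100 = \left(-104\right) \frac{1}{4} - 2100 = -26 - 2100 = -2126$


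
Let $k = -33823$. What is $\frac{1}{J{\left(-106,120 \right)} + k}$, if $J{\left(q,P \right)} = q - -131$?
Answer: $- \frac{1}{33798} \approx -2.9588 \cdot 10^{-5}$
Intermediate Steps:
$J{\left(q,P \right)} = 131 + q$ ($J{\left(q,P \right)} = q + 131 = 131 + q$)
$\frac{1}{J{\left(-106,120 \right)} + k} = \frac{1}{\left(131 - 106\right) - 33823} = \frac{1}{25 - 33823} = \frac{1}{-33798} = - \frac{1}{33798}$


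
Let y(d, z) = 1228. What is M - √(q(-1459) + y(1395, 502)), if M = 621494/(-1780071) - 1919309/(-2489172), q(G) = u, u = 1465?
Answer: 29674616317/70331791924 - √2693 ≈ -51.472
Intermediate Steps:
q(G) = 1465
M = 29674616317/70331791924 (M = 621494*(-1/1780071) - 1919309*(-1/2489172) = -621494/1780071 + 274187/355596 = 29674616317/70331791924 ≈ 0.42192)
M - √(q(-1459) + y(1395, 502)) = 29674616317/70331791924 - √(1465 + 1228) = 29674616317/70331791924 - √2693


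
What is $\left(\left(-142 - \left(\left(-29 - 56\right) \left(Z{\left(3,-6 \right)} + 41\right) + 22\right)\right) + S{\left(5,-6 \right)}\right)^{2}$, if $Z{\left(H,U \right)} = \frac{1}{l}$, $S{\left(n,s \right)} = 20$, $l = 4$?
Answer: $\frac{180875601}{16} \approx 1.1305 \cdot 10^{7}$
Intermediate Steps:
$Z{\left(H,U \right)} = \frac{1}{4}$
$\left(\left(-142 - \left(\left(-29 - 56\right) \left(Z{\left(3,-6 \right)} + 41\right) + 22\right)\right) + S{\left(5,-6 \right)}\right)^{2} = \left(\left(-142 - \left(\left(-29 - 56\right) \left(\frac{1}{4} + 41\right) + 22\right)\right) + 20\right)^{2} = \left(\left(-142 - \left(\left(-85\right) \frac{165}{4} + 22\right)\right) + 20\right)^{2} = \left(\left(-142 - \left(- \frac{14025}{4} + 22\right)\right) + 20\right)^{2} = \left(\left(-142 - - \frac{13937}{4}\right) + 20\right)^{2} = \left(\left(-142 + \frac{13937}{4}\right) + 20\right)^{2} = \left(\frac{13369}{4} + 20\right)^{2} = \left(\frac{13449}{4}\right)^{2} = \frac{180875601}{16}$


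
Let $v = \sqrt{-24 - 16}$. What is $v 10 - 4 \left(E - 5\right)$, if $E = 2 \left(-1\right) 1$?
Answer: $28 + 20 i \sqrt{10} \approx 28.0 + 63.246 i$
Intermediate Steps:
$v = 2 i \sqrt{10}$ ($v = \sqrt{-40} = 2 i \sqrt{10} \approx 6.3246 i$)
$E = -2$ ($E = \left(-2\right) 1 = -2$)
$v 10 - 4 \left(E - 5\right) = 2 i \sqrt{10} \cdot 10 - 4 \left(-2 - 5\right) = 20 i \sqrt{10} - -28 = 20 i \sqrt{10} + 28 = 28 + 20 i \sqrt{10}$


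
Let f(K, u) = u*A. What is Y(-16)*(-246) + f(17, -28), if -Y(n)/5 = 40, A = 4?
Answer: 49088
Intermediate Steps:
f(K, u) = 4*u (f(K, u) = u*4 = 4*u)
Y(n) = -200 (Y(n) = -5*40 = -200)
Y(-16)*(-246) + f(17, -28) = -200*(-246) + 4*(-28) = 49200 - 112 = 49088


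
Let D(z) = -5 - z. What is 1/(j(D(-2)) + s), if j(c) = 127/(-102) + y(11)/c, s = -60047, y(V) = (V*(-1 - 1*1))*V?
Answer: -102/6116693 ≈ -1.6676e-5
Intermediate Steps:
y(V) = -2*V**2 (y(V) = (V*(-1 - 1))*V = (V*(-2))*V = (-2*V)*V = -2*V**2)
j(c) = -127/102 - 242/c (j(c) = 127/(-102) + (-2*11**2)/c = 127*(-1/102) + (-2*121)/c = -127/102 - 242/c)
1/(j(D(-2)) + s) = 1/((-127/102 - 242/(-5 - 1*(-2))) - 60047) = 1/((-127/102 - 242/(-5 + 2)) - 60047) = 1/((-127/102 - 242/(-3)) - 60047) = 1/((-127/102 - 242*(-1/3)) - 60047) = 1/((-127/102 + 242/3) - 60047) = 1/(8101/102 - 60047) = 1/(-6116693/102) = -102/6116693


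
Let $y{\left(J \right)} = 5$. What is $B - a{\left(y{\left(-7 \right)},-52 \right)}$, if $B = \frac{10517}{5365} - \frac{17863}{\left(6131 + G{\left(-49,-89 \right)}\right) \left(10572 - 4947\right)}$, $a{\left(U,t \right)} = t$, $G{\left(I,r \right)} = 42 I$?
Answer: $\frac{1326492274126}{24583100625} \approx 53.96$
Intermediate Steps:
$B = \frac{48171041626}{24583100625}$ ($B = \frac{10517}{5365} - \frac{17863}{\left(6131 + 42 \left(-49\right)\right) \left(10572 - 4947\right)} = 10517 \cdot \frac{1}{5365} - \frac{17863}{\left(6131 - 2058\right) 5625} = \frac{10517}{5365} - \frac{17863}{4073 \cdot 5625} = \frac{10517}{5365} - \frac{17863}{22910625} = \frac{48171041626}{24583100625} \approx 1.9595$)
$B - a{\left(y{\left(-7 \right)},-52 \right)} = \frac{48171041626}{24583100625} - -52 = \frac{48171041626}{24583100625} + 52 = \frac{1326492274126}{24583100625}$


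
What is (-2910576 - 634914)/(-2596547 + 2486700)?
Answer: 3545490/109847 ≈ 32.277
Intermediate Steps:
(-2910576 - 634914)/(-2596547 + 2486700) = -3545490/(-109847) = -3545490*(-1/109847) = 3545490/109847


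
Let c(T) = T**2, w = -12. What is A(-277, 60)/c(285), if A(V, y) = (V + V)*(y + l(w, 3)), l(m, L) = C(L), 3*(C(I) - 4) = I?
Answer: -7202/16245 ≈ -0.44334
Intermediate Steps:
C(I) = 4 + I/3
l(m, L) = 4 + L/3
A(V, y) = 2*V*(5 + y) (A(V, y) = (V + V)*(y + (4 + (1/3)*3)) = (2*V)*(y + (4 + 1)) = (2*V)*(y + 5) = (2*V)*(5 + y) = 2*V*(5 + y))
A(-277, 60)/c(285) = (2*(-277)*(5 + 60))/(285**2) = (2*(-277)*65)/81225 = -36010*1/81225 = -7202/16245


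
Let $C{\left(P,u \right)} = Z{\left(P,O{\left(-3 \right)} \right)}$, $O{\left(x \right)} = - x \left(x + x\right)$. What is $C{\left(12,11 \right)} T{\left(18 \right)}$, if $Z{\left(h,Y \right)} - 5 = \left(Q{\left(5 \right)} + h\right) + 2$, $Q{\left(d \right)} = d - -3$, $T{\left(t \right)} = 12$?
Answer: $324$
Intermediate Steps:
$O{\left(x \right)} = - 2 x^{2}$ ($O{\left(x \right)} = - x 2 x = - 2 x^{2}$)
$Q{\left(d \right)} = 3 + d$ ($Q{\left(d \right)} = d + 3 = 3 + d$)
$Z{\left(h,Y \right)} = 15 + h$ ($Z{\left(h,Y \right)} = 5 + \left(\left(\left(3 + 5\right) + h\right) + 2\right) = 5 + \left(\left(8 + h\right) + 2\right) = 5 + \left(10 + h\right) = 15 + h$)
$C{\left(P,u \right)} = 15 + P$
$C{\left(12,11 \right)} T{\left(18 \right)} = \left(15 + 12\right) 12 = 27 \cdot 12 = 324$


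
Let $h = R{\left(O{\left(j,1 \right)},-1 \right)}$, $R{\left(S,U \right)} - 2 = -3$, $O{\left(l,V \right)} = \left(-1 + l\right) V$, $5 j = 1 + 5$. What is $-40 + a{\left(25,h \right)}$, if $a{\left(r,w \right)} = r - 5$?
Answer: $-20$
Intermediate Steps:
$j = \frac{6}{5}$ ($j = \frac{1 + 5}{5} = \frac{1}{5} \cdot 6 = \frac{6}{5} \approx 1.2$)
$O{\left(l,V \right)} = V \left(-1 + l\right)$
$R{\left(S,U \right)} = -1$ ($R{\left(S,U \right)} = 2 - 3 = -1$)
$h = -1$
$a{\left(r,w \right)} = -5 + r$ ($a{\left(r,w \right)} = r - 5 = -5 + r$)
$-40 + a{\left(25,h \right)} = -40 + \left(-5 + 25\right) = -40 + 20 = -20$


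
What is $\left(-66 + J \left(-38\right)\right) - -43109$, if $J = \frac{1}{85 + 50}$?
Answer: $\frac{5810767}{135} \approx 43043.0$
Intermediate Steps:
$J = \frac{1}{135} \approx 0.0074074$
$\left(-66 + J \left(-38\right)\right) - -43109 = \left(-66 + \frac{1}{135} \left(-38\right)\right) - -43109 = \left(-66 - \frac{38}{135}\right) + 43109 = - \frac{8948}{135} + 43109 = \frac{5810767}{135}$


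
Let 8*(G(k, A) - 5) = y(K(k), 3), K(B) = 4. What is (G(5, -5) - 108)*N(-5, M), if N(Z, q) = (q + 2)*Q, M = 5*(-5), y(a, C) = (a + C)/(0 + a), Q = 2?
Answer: 75647/16 ≈ 4727.9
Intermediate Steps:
y(a, C) = (C + a)/a
G(k, A) = 167/32 (G(k, A) = 5 + ((3 + 4)/4)/8 = 5 + ((1/4)*7)/8 = 5 + (1/8)*(7/4) = 5 + 7/32 = 167/32)
M = -25
N(Z, q) = 4 + 2*q (N(Z, q) = (q + 2)*2 = (2 + q)*2 = 4 + 2*q)
(G(5, -5) - 108)*N(-5, M) = (167/32 - 108)*(4 + 2*(-25)) = -3289*(4 - 50)/32 = -3289/32*(-46) = 75647/16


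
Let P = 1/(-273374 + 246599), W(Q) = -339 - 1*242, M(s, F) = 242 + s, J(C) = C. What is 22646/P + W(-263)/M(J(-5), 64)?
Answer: -143704156631/237 ≈ -6.0635e+8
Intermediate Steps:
W(Q) = -581 (W(Q) = -339 - 242 = -581)
P = -1/26775 (P = 1/(-26775) = -1/26775 ≈ -3.7348e-5)
22646/P + W(-263)/M(J(-5), 64) = 22646/(-1/26775) - 581/(242 - 5) = 22646*(-26775) - 581/237 = -606346650 - 581*1/237 = -606346650 - 581/237 = -143704156631/237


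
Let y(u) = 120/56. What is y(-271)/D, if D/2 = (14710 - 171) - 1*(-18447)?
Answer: 15/461804 ≈ 3.2481e-5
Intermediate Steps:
D = 65972 (D = 2*((14710 - 171) - 1*(-18447)) = 2*(14539 + 18447) = 2*32986 = 65972)
y(u) = 15/7 (y(u) = 120*(1/56) = 15/7)
y(-271)/D = (15/7)/65972 = (15/7)*(1/65972) = 15/461804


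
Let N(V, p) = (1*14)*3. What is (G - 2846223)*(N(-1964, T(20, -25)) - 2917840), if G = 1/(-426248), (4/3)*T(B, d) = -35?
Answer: 1769931687761003195/213124 ≈ 8.3047e+12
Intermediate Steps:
T(B, d) = -105/4 (T(B, d) = (¾)*(-35) = -105/4)
N(V, p) = 42 (N(V, p) = 14*3 = 42)
G = -1/426248 ≈ -2.3461e-6
(G - 2846223)*(N(-1964, T(20, -25)) - 2917840) = (-1/426248 - 2846223)*(42 - 2917840) = -1213196861305/426248*(-2917798) = 1769931687761003195/213124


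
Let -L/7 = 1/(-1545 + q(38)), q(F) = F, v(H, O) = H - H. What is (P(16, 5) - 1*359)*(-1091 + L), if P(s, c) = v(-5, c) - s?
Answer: 616548750/1507 ≈ 4.0912e+5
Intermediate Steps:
v(H, O) = 0
P(s, c) = -s (P(s, c) = 0 - s = -s)
L = 7/1507 (L = -7/(-1545 + 38) = -7/(-1507) = -7*(-1/1507) = 7/1507 ≈ 0.0046450)
(P(16, 5) - 1*359)*(-1091 + L) = (-1*16 - 1*359)*(-1091 + 7/1507) = (-16 - 359)*(-1644130/1507) = -375*(-1644130/1507) = 616548750/1507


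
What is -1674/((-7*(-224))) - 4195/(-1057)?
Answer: 343453/118384 ≈ 2.9012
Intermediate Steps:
-1674/((-7*(-224))) - 4195/(-1057) = -1674/1568 - 4195*(-1/1057) = -1674*1/1568 + 4195/1057 = -837/784 + 4195/1057 = 343453/118384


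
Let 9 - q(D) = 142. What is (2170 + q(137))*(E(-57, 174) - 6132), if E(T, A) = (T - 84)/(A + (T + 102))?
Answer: -911930271/73 ≈ -1.2492e+7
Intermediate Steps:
q(D) = -133 (q(D) = 9 - 1*142 = 9 - 142 = -133)
E(T, A) = (-84 + T)/(102 + A + T) (E(T, A) = (-84 + T)/(A + (102 + T)) = (-84 + T)/(102 + A + T))
(2170 + q(137))*(E(-57, 174) - 6132) = (2170 - 133)*((-84 - 57)/(102 + 174 - 57) - 6132) = 2037*(-141/219 - 6132) = 2037*((1/219)*(-141) - 6132) = 2037*(-47/73 - 6132) = 2037*(-447683/73) = -911930271/73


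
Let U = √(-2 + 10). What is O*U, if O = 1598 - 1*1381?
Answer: 434*√2 ≈ 613.77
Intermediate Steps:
O = 217 (O = 1598 - 1381 = 217)
U = 2*√2 (U = √8 = 2*√2 ≈ 2.8284)
O*U = 217*(2*√2) = 434*√2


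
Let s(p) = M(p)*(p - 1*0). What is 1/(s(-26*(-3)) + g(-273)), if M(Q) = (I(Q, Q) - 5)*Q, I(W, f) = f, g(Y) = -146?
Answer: 1/443986 ≈ 2.2523e-6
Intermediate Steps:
M(Q) = Q*(-5 + Q) (M(Q) = (Q - 5)*Q = (-5 + Q)*Q = Q*(-5 + Q))
s(p) = p**2*(-5 + p) (s(p) = (p*(-5 + p))*(p - 1*0) = (p*(-5 + p))*(p + 0) = (p*(-5 + p))*p = p**2*(-5 + p))
1/(s(-26*(-3)) + g(-273)) = 1/((-26*(-3))**2*(-5 - 26*(-3)) - 146) = 1/(78**2*(-5 + 78) - 146) = 1/(6084*73 - 146) = 1/(444132 - 146) = 1/443986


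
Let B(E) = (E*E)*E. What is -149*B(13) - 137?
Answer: -327490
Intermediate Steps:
B(E) = E³ (B(E) = E²*E = E³)
-149*B(13) - 137 = -149*13³ - 137 = -149*2197 - 137 = -327353 - 137 = -327490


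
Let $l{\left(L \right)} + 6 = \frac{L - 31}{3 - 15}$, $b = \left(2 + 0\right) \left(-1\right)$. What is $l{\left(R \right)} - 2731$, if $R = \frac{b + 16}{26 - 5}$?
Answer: $- \frac{98441}{36} \approx -2734.5$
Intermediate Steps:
$b = -2$ ($b = 2 \left(-1\right) = -2$)
$R = \frac{2}{3}$ ($R = \frac{-2 + 16}{26 - 5} = \frac{14}{21} = 14 \cdot \frac{1}{21} = \frac{2}{3} \approx 0.66667$)
$l{\left(L \right)} = - \frac{41}{12} - \frac{L}{12}$ ($l{\left(L \right)} = -6 + \frac{L - 31}{3 - 15} = -6 + \frac{-31 + L}{-12} = -6 + \left(-31 + L\right) \left(- \frac{1}{12}\right) = -6 - \left(- \frac{31}{12} + \frac{L}{12}\right) = - \frac{41}{12} - \frac{L}{12}$)
$l{\left(R \right)} - 2731 = \left(- \frac{41}{12} - \frac{1}{18}\right) - 2731 = - \frac{125}{36} - 2731 = - \frac{98441}{36}$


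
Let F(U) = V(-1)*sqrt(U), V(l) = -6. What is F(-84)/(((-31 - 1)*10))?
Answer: 3*I*sqrt(21)/80 ≈ 0.17185*I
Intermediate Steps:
F(U) = -6*sqrt(U)
F(-84)/(((-31 - 1)*10)) = (-12*I*sqrt(21))/(((-31 - 1)*10)) = (-12*I*sqrt(21))/((-32*10)) = -12*I*sqrt(21)/(-320) = -12*I*sqrt(21)*(-1/320) = 3*I*sqrt(21)/80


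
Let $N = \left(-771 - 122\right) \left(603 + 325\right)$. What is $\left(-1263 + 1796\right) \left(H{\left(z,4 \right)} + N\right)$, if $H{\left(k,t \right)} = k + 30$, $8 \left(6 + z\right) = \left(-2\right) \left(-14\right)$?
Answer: $- \frac{883369149}{2} \approx -4.4168 \cdot 10^{8}$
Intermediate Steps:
$N = -828704$ ($N = \left(-893\right) 928 = -828704$)
$z = - \frac{5}{2}$ ($z = -6 + \frac{\left(-2\right) \left(-14\right)}{8} = -6 + \frac{1}{8} \cdot 28 = -6 + \frac{7}{2} = - \frac{5}{2} \approx -2.5$)
$H{\left(k,t \right)} = 30 + k$
$\left(-1263 + 1796\right) \left(H{\left(z,4 \right)} + N\right) = \left(-1263 + 1796\right) \left(\left(30 - \frac{5}{2}\right) - 828704\right) = 533 \left(\frac{55}{2} - 828704\right) = 533 \left(- \frac{1657353}{2}\right) = - \frac{883369149}{2}$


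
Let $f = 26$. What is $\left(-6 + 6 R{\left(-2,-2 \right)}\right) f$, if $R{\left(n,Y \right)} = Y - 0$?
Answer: $-468$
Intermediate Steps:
$R{\left(n,Y \right)} = Y$ ($R{\left(n,Y \right)} = Y + 0 = Y$)
$\left(-6 + 6 R{\left(-2,-2 \right)}\right) f = \left(-6 + 6 \left(-2\right)\right) 26 = \left(-6 - 12\right) 26 = \left(-18\right) 26 = -468$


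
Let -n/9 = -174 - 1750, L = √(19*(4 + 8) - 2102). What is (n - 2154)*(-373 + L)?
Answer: -5655426 + 15162*I*√1874 ≈ -5.6554e+6 + 6.5636e+5*I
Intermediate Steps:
L = I*√1874 (L = √(19*12 - 2102) = √(228 - 2102) = √(-1874) = I*√1874 ≈ 43.29*I)
n = 17316 (n = -9*(-174 - 1750) = -9*(-1924) = 17316)
(n - 2154)*(-373 + L) = (17316 - 2154)*(-373 + I*√1874) = 15162*(-373 + I*√1874) = -5655426 + 15162*I*√1874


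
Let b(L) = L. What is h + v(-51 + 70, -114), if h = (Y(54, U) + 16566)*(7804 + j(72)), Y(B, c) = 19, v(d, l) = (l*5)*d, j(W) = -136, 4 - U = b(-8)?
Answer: 127162950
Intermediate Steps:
U = 12 (U = 4 - 1*(-8) = 4 + 8 = 12)
v(d, l) = 5*d*l (v(d, l) = (5*l)*d = 5*d*l)
h = 127173780 (h = (19 + 16566)*(7804 - 136) = 16585*7668 = 127173780)
h + v(-51 + 70, -114) = 127173780 + 5*(-51 + 70)*(-114) = 127173780 + 5*19*(-114) = 127173780 - 10830 = 127162950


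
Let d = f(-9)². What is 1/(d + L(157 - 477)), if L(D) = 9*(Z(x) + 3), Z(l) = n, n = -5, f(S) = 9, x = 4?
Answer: 1/63 ≈ 0.015873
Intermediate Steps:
Z(l) = -5
L(D) = -18 (L(D) = 9*(-5 + 3) = 9*(-2) = -18)
d = 81 (d = 9² = 81)
1/(d + L(157 - 477)) = 1/(81 - 18) = 1/63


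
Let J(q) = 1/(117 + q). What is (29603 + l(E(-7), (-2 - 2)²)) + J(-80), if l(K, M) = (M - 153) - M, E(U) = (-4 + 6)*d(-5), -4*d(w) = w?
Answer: 1089651/37 ≈ 29450.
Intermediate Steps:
d(w) = -w/4
E(U) = 5/2 (E(U) = (-4 + 6)*(-¼*(-5)) = 2*(5/4) = 5/2)
l(K, M) = -153 (l(K, M) = (-153 + M) - M = -153)
(29603 + l(E(-7), (-2 - 2)²)) + J(-80) = (29603 - 153) + 1/(117 - 80) = 29450 + 1/37 = 1089651/37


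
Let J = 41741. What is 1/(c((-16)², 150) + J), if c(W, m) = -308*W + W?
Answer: -1/36851 ≈ -2.7136e-5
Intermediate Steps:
c(W, m) = -307*W
1/(c((-16)², 150) + J) = 1/(-307*(-16)² + 41741) = 1/(-307*256 + 41741) = 1/(-78592 + 41741) = 1/(-36851) = -1/36851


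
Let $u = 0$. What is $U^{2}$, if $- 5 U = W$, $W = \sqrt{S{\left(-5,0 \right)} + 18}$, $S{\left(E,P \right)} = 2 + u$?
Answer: $\frac{4}{5} \approx 0.8$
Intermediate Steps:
$S{\left(E,P \right)} = 2$ ($S{\left(E,P \right)} = 2 + 0 = 2$)
$W = 2 \sqrt{5}$ ($W = \sqrt{2 + 18} = \sqrt{20} = 2 \sqrt{5} \approx 4.4721$)
$U = - \frac{2 \sqrt{5}}{5} \approx -0.89443$
$U^{2} = \left(- \frac{2 \sqrt{5}}{5}\right)^{2} = \frac{4}{5}$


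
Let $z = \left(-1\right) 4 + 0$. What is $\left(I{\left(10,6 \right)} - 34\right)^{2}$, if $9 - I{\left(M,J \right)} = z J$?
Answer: $1$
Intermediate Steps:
$z = -4$ ($z = -4 + 0 = -4$)
$I{\left(M,J \right)} = 9 + 4 J$ ($I{\left(M,J \right)} = 9 - - 4 J = 9 + 4 J$)
$\left(I{\left(10,6 \right)} - 34\right)^{2} = \left(\left(9 + 4 \cdot 6\right) - 34\right)^{2} = \left(\left(9 + 24\right) - 34\right)^{2} = \left(33 - 34\right)^{2} = \left(-1\right)^{2} = 1$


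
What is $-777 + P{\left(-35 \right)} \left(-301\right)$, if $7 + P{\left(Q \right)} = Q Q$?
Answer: $-367395$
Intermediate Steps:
$P{\left(Q \right)} = -7 + Q^{2}$ ($P{\left(Q \right)} = -7 + Q Q = -7 + Q^{2}$)
$-777 + P{\left(-35 \right)} \left(-301\right) = -777 + \left(-7 + \left(-35\right)^{2}\right) \left(-301\right) = -777 + \left(-7 + 1225\right) \left(-301\right) = -777 + 1218 \left(-301\right) = -777 - 366618 = -367395$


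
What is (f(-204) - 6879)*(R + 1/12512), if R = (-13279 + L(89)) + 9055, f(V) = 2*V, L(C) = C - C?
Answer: 385122956169/12512 ≈ 3.0780e+7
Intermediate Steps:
L(C) = 0
R = -4224 (R = (-13279 + 0) + 9055 = -13279 + 9055 = -4224)
(f(-204) - 6879)*(R + 1/12512) = (2*(-204) - 6879)*(-4224 + 1/12512) = (-408 - 6879)*(-4224 + 1/12512) = -7287*(-52850687/12512) = 385122956169/12512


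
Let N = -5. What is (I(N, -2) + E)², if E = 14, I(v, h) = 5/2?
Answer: 1089/4 ≈ 272.25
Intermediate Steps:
I(v, h) = 5/2 (I(v, h) = 5*(½) = 5/2)
(I(N, -2) + E)² = (5/2 + 14)² = (33/2)² = 1089/4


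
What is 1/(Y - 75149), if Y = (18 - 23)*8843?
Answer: -1/119364 ≈ -8.3777e-6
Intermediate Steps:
Y = -44215 (Y = -5*8843 = -44215)
1/(Y - 75149) = 1/(-44215 - 75149) = 1/(-119364) = -1/119364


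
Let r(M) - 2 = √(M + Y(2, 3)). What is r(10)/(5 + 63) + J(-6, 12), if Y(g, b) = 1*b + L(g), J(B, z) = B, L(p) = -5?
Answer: -203/34 + √2/34 ≈ -5.9290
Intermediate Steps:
Y(g, b) = -5 + b (Y(g, b) = 1*b - 5 = b - 5 = -5 + b)
r(M) = 2 + √(-2 + M) (r(M) = 2 + √(M + (-5 + 3)) = 2 + √(M - 2) = 2 + √(-2 + M))
r(10)/(5 + 63) + J(-6, 12) = (2 + √(-2 + 10))/(5 + 63) - 6 = (2 + √8)/68 - 6 = (2 + 2*√2)*(1/68) - 6 = (1/34 + √2/34) - 6 = -203/34 + √2/34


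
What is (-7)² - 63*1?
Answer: -14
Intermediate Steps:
(-7)² - 63*1 = 49 - 63 = -14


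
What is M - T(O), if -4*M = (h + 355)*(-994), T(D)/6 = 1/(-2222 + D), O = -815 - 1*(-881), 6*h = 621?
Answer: 245648717/2156 ≈ 1.1394e+5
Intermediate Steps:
h = 207/2 (h = (⅙)*621 = 207/2 ≈ 103.50)
O = 66 (O = -815 + 881 = 66)
T(D) = 6/(-2222 + D)
M = 455749/4 (M = -(207/2 + 355)*(-994)/4 = -917*(-994)/8 = -¼*(-455749) = 455749/4 ≈ 1.1394e+5)
M - T(O) = 455749/4 - 6/(-2222 + 66) = 455749/4 - 6/(-2156) = 455749/4 - 6*(-1)/2156 = 455749/4 - 1*(-3/1078) = 455749/4 + 3/1078 = 245648717/2156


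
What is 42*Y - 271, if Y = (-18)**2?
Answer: 13337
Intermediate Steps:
Y = 324
42*Y - 271 = 42*324 - 271 = 13608 - 271 = 13337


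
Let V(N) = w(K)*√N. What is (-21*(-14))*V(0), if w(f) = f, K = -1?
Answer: 0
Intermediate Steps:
V(N) = -√N
(-21*(-14))*V(0) = (-21*(-14))*(-√0) = 294*(-1*0) = 294*0 = 0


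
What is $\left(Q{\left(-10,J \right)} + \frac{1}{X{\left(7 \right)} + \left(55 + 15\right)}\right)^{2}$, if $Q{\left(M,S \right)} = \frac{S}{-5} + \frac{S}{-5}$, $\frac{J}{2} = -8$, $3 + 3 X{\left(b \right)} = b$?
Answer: $\frac{47100769}{1144900} \approx 41.14$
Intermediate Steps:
$X{\left(b \right)} = -1 + \frac{b}{3}$
$J = -16$ ($J = 2 \left(-8\right) = -16$)
$Q{\left(M,S \right)} = - \frac{2 S}{5}$ ($Q{\left(M,S \right)} = S \left(- \frac{1}{5}\right) + S \left(- \frac{1}{5}\right) = - \frac{S}{5} - \frac{S}{5} = - \frac{2 S}{5}$)
$\left(Q{\left(-10,J \right)} + \frac{1}{X{\left(7 \right)} + \left(55 + 15\right)}\right)^{2} = \left(\left(- \frac{2}{5}\right) \left(-16\right) + \frac{1}{\left(-1 + \frac{1}{3} \cdot 7\right) + \left(55 + 15\right)}\right)^{2} = \left(\frac{32}{5} + \frac{1}{\left(-1 + \frac{7}{3}\right) + 70}\right)^{2} = \left(\frac{32}{5} + \frac{1}{\frac{4}{3} + 70}\right)^{2} = \left(\frac{32}{5} + \frac{1}{\frac{214}{3}}\right)^{2} = \left(\frac{32}{5} + \frac{3}{214}\right)^{2} = \left(\frac{6863}{1070}\right)^{2} = \frac{47100769}{1144900}$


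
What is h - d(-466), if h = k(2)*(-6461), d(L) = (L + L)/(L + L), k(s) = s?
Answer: -12923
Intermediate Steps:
d(L) = 1 (d(L) = (2*L)/((2*L)) = (2*L)*(1/(2*L)) = 1)
h = -12922 (h = 2*(-6461) = -12922)
h - d(-466) = -12922 - 1*1 = -12922 - 1 = -12923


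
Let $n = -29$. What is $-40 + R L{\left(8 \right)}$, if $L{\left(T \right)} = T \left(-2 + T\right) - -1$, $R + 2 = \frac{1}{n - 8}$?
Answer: $- \frac{5155}{37} \approx -139.32$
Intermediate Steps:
$R = - \frac{75}{37}$ ($R = -2 + \frac{1}{-29 - 8} = -2 + \frac{1}{-37} = -2 - \frac{1}{37} = - \frac{75}{37} \approx -2.027$)
$L{\left(T \right)} = 1 + T \left(-2 + T\right)$ ($L{\left(T \right)} = T \left(-2 + T\right) + 1 = 1 + T \left(-2 + T\right)$)
$-40 + R L{\left(8 \right)} = -40 - \frac{75 \left(1 + 8^{2} - 16\right)}{37} = -40 - \frac{75 \left(1 + 64 - 16\right)}{37} = -40 - \frac{3675}{37} = - \frac{5155}{37}$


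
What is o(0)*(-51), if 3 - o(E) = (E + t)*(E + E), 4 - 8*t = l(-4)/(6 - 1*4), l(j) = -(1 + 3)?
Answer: -153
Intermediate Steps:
l(j) = -4 (l(j) = -1*4 = -4)
t = 3/4 (t = 1/2 - (-1)/(2*(6 - 1*4)) = 1/2 - (-1)/(2*(6 - 4)) = 1/2 - (-1)/(2*2) = 1/2 - 1/8*(-2) = 1/2 + 1/4 = 3/4 ≈ 0.75000)
o(E) = 3 - 2*E*(3/4 + E) (o(E) = 3 - (E + 3/4)*(E + E) = 3 - (3/4 + E)*2*E = 3 - 2*E*(3/4 + E))
o(0)*(-51) = (3 - 2*0**2 - 3/2*0)*(-51) = (3 - 2*0 + 0)*(-51) = (3 + 0 + 0)*(-51) = 3*(-51) = -153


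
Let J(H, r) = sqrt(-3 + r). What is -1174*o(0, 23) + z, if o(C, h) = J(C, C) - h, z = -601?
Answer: 26401 - 1174*I*sqrt(3) ≈ 26401.0 - 2033.4*I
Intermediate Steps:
o(C, h) = sqrt(-3 + C) - h
-1174*o(0, 23) + z = -1174*(sqrt(-3 + 0) - 1*23) - 601 = -1174*(sqrt(-3) - 23) - 601 = -1174*(I*sqrt(3) - 23) - 601 = -1174*(-23 + I*sqrt(3)) - 601 = (27002 - 1174*I*sqrt(3)) - 601 = 26401 - 1174*I*sqrt(3)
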